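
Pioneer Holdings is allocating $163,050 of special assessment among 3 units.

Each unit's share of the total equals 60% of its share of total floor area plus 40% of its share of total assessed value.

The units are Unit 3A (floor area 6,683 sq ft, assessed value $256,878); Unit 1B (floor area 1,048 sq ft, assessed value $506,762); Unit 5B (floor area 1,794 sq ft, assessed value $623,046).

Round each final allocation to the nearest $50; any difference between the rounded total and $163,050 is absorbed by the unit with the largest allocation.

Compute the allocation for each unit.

Totals — floor area 9,525, assessed value 1,386,686.
Composite weights (60% floor area + 40% assessed value): Unit 3A 0.4951; Unit 1B 0.2122; Unit 5B 0.2927.
Raw shares: Unit 3A 80,721.94; Unit 1B 34,598.40; Unit 5B 47,729.66.
After rounding ($50): Unit 3A $80,700; Unit 1B $34,600; Unit 5B $47,750. Sum = $163,050.
No rounding difference to absorb.

Unit 3A: $80,700; Unit 1B: $34,600; Unit 5B: $47,750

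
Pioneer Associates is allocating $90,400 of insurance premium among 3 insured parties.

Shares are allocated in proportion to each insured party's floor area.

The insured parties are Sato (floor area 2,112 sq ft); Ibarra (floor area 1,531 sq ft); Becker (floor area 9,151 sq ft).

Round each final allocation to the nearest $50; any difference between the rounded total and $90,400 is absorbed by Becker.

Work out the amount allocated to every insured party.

Floor area total: 12,794.
Unrounded shares: Sato 2,112/12,794 × $90,400 = 14,923.00; Ibarra 1,531/12,794 × $90,400 = 10,817.76; Becker 9,151/12,794 × $90,400 = 64,659.25.
At nearest $50: Sato $14,900; Ibarra $10,800; Becker $64,650. Sum = $90,350.
Difference $90,400 − $90,350 = +$50 applied to Becker: Becker becomes $64,700.

Sato: $14,900 | Ibarra: $10,800 | Becker: $64,700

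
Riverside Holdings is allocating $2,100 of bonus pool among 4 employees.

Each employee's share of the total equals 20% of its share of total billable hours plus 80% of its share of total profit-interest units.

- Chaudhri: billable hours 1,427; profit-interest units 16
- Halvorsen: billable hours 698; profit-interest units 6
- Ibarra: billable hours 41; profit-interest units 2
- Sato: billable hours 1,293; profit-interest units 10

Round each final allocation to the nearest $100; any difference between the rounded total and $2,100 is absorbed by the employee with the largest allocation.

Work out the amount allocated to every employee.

Billable hours total 3,459; profit-interest units total 34.
Combined weights (20% billable hours + 80% profit-interest units): Chaudhri 0.4590; Halvorsen 0.1815; Ibarra 0.0494; Sato 0.3101.
Pro-rata amounts: Chaudhri 963.86; Halvorsen 381.22; Ibarra 103.80; Sato 651.12.
After rounding ($100): Chaudhri $1,000; Halvorsen $400; Ibarra $100; Sato $700. Sum = $2,200.
Difference $2,100 − $2,200 = −$100 applied to largest allocation (Chaudhri): Chaudhri becomes $900.

Chaudhri: $900; Halvorsen: $400; Ibarra: $100; Sato: $700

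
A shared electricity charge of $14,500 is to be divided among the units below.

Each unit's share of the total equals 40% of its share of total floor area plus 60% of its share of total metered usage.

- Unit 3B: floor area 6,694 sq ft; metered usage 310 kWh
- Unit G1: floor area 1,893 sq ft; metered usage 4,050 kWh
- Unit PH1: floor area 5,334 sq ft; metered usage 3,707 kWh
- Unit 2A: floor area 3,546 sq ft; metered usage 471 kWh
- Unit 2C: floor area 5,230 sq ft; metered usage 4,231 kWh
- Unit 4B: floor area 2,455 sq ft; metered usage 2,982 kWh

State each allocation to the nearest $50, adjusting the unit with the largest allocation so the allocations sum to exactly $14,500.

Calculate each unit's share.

Unit 3B: $1,700 · Unit G1: $2,650 · Unit PH1: $3,300 · Unit 2A: $1,100 · Unit 2C: $3,550 · Unit 4B: $2,200

Totals — floor area 25,152, metered usage 15,751.
Combined weights (40% floor area + 60% metered usage): Unit 3B 0.1183; Unit G1 0.1844; Unit PH1 0.2260; Unit 2A 0.0743; Unit 2C 0.2443; Unit 4B 0.1526.
Unrounded shares: Unit 3B 1,714.85; Unit G1 2,673.52; Unit PH1 3,277.56; Unit 2A 1,077.86; Unit 2C 3,543.00; Unit 4B 2,213.21.
Rounded to nearest $50: Unit 3B $1,700; Unit G1 $2,650; Unit PH1 $3,300; Unit 2A $1,100; Unit 2C $3,550; Unit 4B $2,200. Sum = $14,500.
Sum already equals the total — no adjustment.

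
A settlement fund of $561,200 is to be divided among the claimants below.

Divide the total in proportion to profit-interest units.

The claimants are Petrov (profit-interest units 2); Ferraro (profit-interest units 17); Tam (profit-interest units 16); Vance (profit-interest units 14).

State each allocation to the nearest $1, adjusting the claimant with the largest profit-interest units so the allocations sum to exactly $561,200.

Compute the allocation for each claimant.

Petrov: $22,906 · Ferraro: $194,702 · Tam: $183,249 · Vance: $160,343

Total profit-interest units = 2 + 17 + 16 + 14 = 49.
Raw shares: Petrov 22,906.12; Ferraro 194,702.04; Tam 183,248.98; Vance 160,342.86.
After rounding ($1): Petrov $22,906; Ferraro $194,702; Tam $183,249; Vance $160,343. Sum = $561,200.
Rounded total matches; no reconciliation needed.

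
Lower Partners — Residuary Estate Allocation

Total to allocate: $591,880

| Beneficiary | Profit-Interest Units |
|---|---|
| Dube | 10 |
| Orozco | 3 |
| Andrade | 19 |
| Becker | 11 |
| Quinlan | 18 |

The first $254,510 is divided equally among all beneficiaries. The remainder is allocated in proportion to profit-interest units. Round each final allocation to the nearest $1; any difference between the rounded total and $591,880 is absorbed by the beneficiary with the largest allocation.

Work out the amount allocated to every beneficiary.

Dube: $106,209 | Orozco: $67,494 | Andrade: $155,984 | Becker: $111,739 | Quinlan: $150,454

Equal tier: $254,510 ÷ 5 = $50,902 apiece.
Remainder $337,370 by profit-interest units (total 61): Dube 55,306.56 → $55,307; Orozco 16,591.97 → $16,592; Andrade 105,082.46 → $105,082; Becker 60,837.21 → $60,837; Quinlan 99,551.80 → $99,552.
Totals: Dube $50,902 + $55,307 = $106,209; Orozco $50,902 + $16,592 = $67,494; Andrade $50,902 + $105,082 = $155,984; Becker $50,902 + $60,837 = $111,739; Quinlan $50,902 + $99,552 = $150,454.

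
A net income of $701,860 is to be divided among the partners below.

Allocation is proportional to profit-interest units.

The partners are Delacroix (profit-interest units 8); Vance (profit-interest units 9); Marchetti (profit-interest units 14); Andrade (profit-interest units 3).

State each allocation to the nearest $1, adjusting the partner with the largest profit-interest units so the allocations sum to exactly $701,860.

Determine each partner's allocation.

Delacroix: $165,144 · Vance: $185,786 · Marchetti: $289,001 · Andrade: $61,929

Sum of profit-interest units: 8 + 9 + 14 + 3 = 34.
Unrounded shares: Delacroix 165,143.53; Vance 185,786.47; Marchetti 289,001.18; Andrade 61,928.82.
After rounding ($1): Delacroix $165,144; Vance $185,786; Marchetti $289,001; Andrade $61,929. Sum = $701,860.
Sum already equals the total — no adjustment.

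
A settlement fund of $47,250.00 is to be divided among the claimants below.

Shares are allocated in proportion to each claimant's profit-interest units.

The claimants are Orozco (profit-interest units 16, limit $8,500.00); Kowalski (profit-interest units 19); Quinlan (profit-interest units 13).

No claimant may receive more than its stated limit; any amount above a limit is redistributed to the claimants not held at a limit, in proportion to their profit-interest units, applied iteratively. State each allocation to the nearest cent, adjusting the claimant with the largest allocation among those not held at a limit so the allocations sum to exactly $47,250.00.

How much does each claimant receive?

Orozco: $8,500.00 · Kowalski: $23,007.81 · Quinlan: $15,742.19

Total profit-interest units = 48.
Pro-rata shares before constraints: Orozco 15,750.0000; Kowalski 18,703.1250; Quinlan 12,796.8750.
Capped: Orozco ($8,500.00); remaining pool $38,750.00 reallocated over remaining profit-interest units 32.
Redistributed shares: Kowalski 23,007.8125 → $23,007.81; Quinlan 15,742.1875 → $15,742.19.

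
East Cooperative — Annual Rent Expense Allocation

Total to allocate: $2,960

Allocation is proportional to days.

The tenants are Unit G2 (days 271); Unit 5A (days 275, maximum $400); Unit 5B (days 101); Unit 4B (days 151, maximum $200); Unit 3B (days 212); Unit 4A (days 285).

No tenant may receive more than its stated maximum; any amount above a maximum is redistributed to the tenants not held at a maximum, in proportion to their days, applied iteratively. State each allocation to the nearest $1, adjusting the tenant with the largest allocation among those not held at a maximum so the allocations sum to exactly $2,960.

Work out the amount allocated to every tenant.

Combined days = 1,295.
Unconstrained shares: Unit G2 619.43; Unit 5A 628.57; Unit 5B 230.86; Unit 4B 345.14; Unit 3B 484.57; Unit 4A 651.43.
Held at cap: Unit 5A ($400), Unit 4B ($200); residual $2,360 reallocated over remaining days 869.
Shares after redistribution: Unit G2 735.97 → $736; Unit 5B 274.29 → $274; Unit 3B 575.74 → $576; Unit 4A 773.99 → $774.

Unit G2: $736; Unit 5A: $400; Unit 5B: $274; Unit 4B: $200; Unit 3B: $576; Unit 4A: $774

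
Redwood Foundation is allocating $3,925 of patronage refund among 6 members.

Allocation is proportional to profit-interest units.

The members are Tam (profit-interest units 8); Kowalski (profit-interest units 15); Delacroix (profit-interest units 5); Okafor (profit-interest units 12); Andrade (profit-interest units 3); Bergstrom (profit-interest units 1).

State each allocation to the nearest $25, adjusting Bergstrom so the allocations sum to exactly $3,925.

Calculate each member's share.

Profit-interest units total: 44.
Raw shares: Tam 8/44 × $3,925 = 713.64; Kowalski 15/44 × $3,925 = 1,338.07; Delacroix 5/44 × $3,925 = 446.02; Okafor 12/44 × $3,925 = 1,070.45; Andrade 3/44 × $3,925 = 267.61; Bergstrom 1/44 × $3,925 = 89.20.
After rounding ($25): Tam $725; Kowalski $1,350; Delacroix $450; Okafor $1,075; Andrade $275; Bergstrom $100. Sum = $3,975.
Difference $3,925 − $3,975 = −$50 applied to Bergstrom: Bergstrom becomes $50.

Tam: $725 | Kowalski: $1,350 | Delacroix: $450 | Okafor: $1,075 | Andrade: $275 | Bergstrom: $50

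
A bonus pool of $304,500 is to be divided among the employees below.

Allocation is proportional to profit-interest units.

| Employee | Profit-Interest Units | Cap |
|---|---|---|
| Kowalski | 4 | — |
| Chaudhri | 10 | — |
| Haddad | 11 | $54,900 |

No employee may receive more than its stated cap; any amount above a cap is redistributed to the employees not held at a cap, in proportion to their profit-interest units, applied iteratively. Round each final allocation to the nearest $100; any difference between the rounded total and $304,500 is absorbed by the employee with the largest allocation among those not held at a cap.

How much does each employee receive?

Kowalski: $71,300 | Chaudhri: $178,300 | Haddad: $54,900

Profit-interest units total: 25.
Unconstrained shares: Kowalski 48,720.00; Chaudhri 121,800.00; Haddad 133,980.00.
Held at cap: Haddad ($54,900); residual $249,600 reallocated over remaining profit-interest units 14.
Redistributed shares: Kowalski 71,314.29 → $71,300; Chaudhri 178,285.71 → $178,300.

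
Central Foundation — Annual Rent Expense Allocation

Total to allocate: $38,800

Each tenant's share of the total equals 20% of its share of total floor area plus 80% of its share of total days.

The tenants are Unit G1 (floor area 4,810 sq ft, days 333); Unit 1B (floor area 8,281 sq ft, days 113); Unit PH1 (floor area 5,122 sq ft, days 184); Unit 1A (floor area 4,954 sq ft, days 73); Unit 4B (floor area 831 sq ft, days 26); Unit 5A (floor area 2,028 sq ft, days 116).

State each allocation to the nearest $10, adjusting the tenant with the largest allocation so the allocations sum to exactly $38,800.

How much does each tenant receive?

Unit G1: $13,660 · Unit 1B: $6,620 · Unit PH1: $8,290 · Unit 1A: $4,160 · Unit 4B: $1,200 · Unit 5A: $4,870

Totals — floor area 26,026, days 845.
Composite weights (20% floor area + 80% days): Unit G1 0.3522; Unit 1B 0.1706; Unit PH1 0.2136; Unit 1A 0.1072; Unit 4B 0.0310; Unit 5A 0.1254.
Raw shares: Unit G1 13,666.50; Unit 1B 6,620.00; Unit PH1 8,286.20; Unit 1A 4,158.66; Unit 4B 1,202.85; Unit 5A 4,865.79.
Rounded to nearest $10: Unit G1 $13,670; Unit 1B $6,620; Unit PH1 $8,290; Unit 1A $4,160; Unit 4B $1,200; Unit 5A $4,870. Sum = $38,810.
Difference $38,800 − $38,810 = −$10 applied to largest allocation (Unit G1): Unit G1 becomes $13,660.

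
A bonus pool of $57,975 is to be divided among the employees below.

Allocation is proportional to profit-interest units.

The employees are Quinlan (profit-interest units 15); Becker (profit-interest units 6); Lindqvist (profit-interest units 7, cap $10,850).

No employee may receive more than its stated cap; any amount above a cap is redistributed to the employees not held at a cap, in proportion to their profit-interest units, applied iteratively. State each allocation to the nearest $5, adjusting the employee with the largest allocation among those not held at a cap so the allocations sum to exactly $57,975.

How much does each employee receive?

Sum of profit-interest units: 28.
Unconstrained shares: Quinlan 31,058.04; Becker 12,423.21; Lindqvist 14,493.75.
Cap binds for Lindqvist ($10,850); balance $47,125 reallocated over remaining profit-interest units 21.
Remaining shares: Quinlan 33,660.71 → $33,660; Becker 13,464.29 → $13,465.

Quinlan: $33,660 | Becker: $13,465 | Lindqvist: $10,850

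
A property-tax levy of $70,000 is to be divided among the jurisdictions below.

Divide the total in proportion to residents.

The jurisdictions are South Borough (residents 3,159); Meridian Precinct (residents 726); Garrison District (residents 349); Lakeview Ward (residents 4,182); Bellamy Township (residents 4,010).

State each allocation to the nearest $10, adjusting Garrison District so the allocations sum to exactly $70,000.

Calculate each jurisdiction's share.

Sum of residents: 12,426.
Unrounded shares: South Borough 3,159/12,426 × $70,000 = 17,795.75; Meridian Precinct 726/12,426 × $70,000 = 4,089.81; Garrison District 349/12,426 × $70,000 = 1,966.04; Lakeview Ward 4,182/12,426 × $70,000 = 23,558.67; Bellamy Township 4,010/12,426 × $70,000 = 22,589.73.
After rounding ($10): South Borough $17,800; Meridian Precinct $4,090; Garrison District $1,970; Lakeview Ward $23,560; Bellamy Township $22,590. Sum = $70,010.
Difference $70,000 − $70,010 = −$10 applied to Garrison District: Garrison District becomes $1,960.

South Borough: $17,800 · Meridian Precinct: $4,090 · Garrison District: $1,960 · Lakeview Ward: $23,560 · Bellamy Township: $22,590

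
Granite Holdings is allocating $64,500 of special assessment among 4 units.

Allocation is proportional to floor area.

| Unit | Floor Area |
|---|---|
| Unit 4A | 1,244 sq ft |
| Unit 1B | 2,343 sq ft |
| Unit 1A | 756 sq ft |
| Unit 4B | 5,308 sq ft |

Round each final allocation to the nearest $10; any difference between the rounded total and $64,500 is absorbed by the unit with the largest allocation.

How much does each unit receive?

Combined floor area = 9,651.
Proportional shares: Unit 4A 1,244/9,651 × $64,500 = 8,313.96; Unit 1B 2,343/9,651 × $64,500 = 15,658.84; Unit 1A 756/9,651 × $64,500 = 5,052.53; Unit 4B 5,308/9,651 × $64,500 = 35,474.67.
At nearest $10: Unit 4A $8,310; Unit 1B $15,660; Unit 1A $5,050; Unit 4B $35,470. Sum = $64,490.
Difference $64,500 − $64,490 = +$10 applied to largest allocation (Unit 4B): Unit 4B becomes $35,480.

Unit 4A: $8,310 · Unit 1B: $15,660 · Unit 1A: $5,050 · Unit 4B: $35,480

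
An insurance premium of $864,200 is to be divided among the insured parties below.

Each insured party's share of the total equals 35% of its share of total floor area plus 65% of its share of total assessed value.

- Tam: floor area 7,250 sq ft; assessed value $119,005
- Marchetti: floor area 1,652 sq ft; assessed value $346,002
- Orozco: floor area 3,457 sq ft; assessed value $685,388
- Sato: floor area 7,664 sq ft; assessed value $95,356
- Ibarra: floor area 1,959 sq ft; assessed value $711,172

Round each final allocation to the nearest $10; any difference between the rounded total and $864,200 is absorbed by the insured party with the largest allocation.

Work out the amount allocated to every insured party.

Tam: $133,920; Marchetti: $122,050; Orozco: $244,300; Sato: $132,830; Ibarra: $231,100

Floor area total 21,982; assessed value total 1,956,923.
Composite weights (35% floor area + 65% assessed value): Tam 0.1550; Marchetti 0.1412; Orozco 0.2827; Sato 0.1537; Ibarra 0.2674.
Pro-rata amounts: Tam 133,919.33; Marchetti 122,050.38; Orozco 244,306.92; Sato 132,827.54; Ibarra 231,095.83.
After rounding ($10): Tam $133,920; Marchetti $122,050; Orozco $244,310; Sato $132,830; Ibarra $231,100. Sum = $864,210.
Difference $864,200 − $864,210 = −$10 applied to largest allocation (Orozco): Orozco becomes $244,300.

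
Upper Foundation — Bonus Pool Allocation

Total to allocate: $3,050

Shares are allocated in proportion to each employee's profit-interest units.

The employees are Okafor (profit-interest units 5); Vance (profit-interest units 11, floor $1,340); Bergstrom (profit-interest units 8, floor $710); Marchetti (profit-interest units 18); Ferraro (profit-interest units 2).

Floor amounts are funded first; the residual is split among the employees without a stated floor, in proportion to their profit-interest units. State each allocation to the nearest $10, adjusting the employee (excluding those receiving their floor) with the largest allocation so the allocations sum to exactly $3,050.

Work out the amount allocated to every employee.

Minimums first: Vance $1,340; Bergstrom $710. Balance $1,000.
Balance split over remaining profit-interest units 25: Okafor 200.00 → $200; Marchetti 720.00 → $720; Ferraro 80.00 → $80.

Okafor: $200 · Vance: $1,340 · Bergstrom: $710 · Marchetti: $720 · Ferraro: $80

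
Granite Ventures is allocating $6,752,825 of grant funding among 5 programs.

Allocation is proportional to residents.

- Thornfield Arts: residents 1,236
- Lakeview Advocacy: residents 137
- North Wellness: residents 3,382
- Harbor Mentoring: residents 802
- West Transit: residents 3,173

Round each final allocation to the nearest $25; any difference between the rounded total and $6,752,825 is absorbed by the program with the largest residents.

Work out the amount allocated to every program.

Total residents = 1,236 + 137 + 3,382 + 802 + 3,173 = 8,730.
Pro-rata amounts: Thornfield Arts 956,070.07; Lakeview Advocacy 105,972.17; North Wellness 2,616,042.86; Harbor Mentoring 620,362.62; West Transit 2,454,377.29.
Rounded to nearest $25: Thornfield Arts $956,075; Lakeview Advocacy $105,975; North Wellness $2,616,050; Harbor Mentoring $620,375; West Transit $2,454,375. Sum = $6,752,850.
Difference $6,752,825 − $6,752,850 = −$25 applied to largest residents (North Wellness): North Wellness becomes $2,616,025.

Thornfield Arts: $956,075 · Lakeview Advocacy: $105,975 · North Wellness: $2,616,025 · Harbor Mentoring: $620,375 · West Transit: $2,454,375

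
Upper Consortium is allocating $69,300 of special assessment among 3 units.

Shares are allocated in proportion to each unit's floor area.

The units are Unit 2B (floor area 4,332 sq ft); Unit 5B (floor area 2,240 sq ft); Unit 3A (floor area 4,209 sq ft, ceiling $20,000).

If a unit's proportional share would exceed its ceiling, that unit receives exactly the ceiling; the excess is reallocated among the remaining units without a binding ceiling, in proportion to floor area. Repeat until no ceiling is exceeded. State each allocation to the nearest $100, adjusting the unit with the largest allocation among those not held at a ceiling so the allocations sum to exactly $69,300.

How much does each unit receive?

Total floor area = 10,781.
Proportional shares (ignoring caps): Unit 2B 27,845.99; Unit 5B 14,398.66; Unit 3A 27,055.35.
Capped: Unit 3A ($20,000); remaining pool $49,300 reallocated over remaining floor area 6,572.
Remaining shares: Unit 2B 32,496.59 → $32,500; Unit 5B 16,803.41 → $16,800.

Unit 2B: $32,500; Unit 5B: $16,800; Unit 3A: $20,000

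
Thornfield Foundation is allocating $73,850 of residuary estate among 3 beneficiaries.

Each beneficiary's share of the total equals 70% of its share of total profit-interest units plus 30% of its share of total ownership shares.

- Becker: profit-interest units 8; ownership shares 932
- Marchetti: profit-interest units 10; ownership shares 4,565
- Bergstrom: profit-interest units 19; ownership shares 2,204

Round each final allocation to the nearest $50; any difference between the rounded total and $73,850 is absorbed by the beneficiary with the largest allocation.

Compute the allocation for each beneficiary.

Totals — profit-interest units 37, ownership shares 7,701.
Blended shares (70% profit-interest units + 30% ownership shares): Becker 0.1877; Marchetti 0.3670; Bergstrom 0.4453.
Raw shares: Becker 13,858.57; Marchetti 27,104.67; Bergstrom 32,886.77.
Rounded to nearest $50: Becker $13,850; Marchetti $27,100; Bergstrom $32,900. Sum = $73,850.
Rounded total matches; no reconciliation needed.

Becker: $13,850; Marchetti: $27,100; Bergstrom: $32,900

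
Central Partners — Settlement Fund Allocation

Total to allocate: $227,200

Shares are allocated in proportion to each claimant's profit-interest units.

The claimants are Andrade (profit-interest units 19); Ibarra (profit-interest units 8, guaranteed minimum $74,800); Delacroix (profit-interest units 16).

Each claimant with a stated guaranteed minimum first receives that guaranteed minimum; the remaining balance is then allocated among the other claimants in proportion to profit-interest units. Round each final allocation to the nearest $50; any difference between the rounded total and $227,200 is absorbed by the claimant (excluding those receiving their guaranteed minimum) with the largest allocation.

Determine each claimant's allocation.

Andrade: $82,750 · Ibarra: $74,800 · Delacroix: $69,650

Minimums first: Ibarra $74,800. Balance $152,400.
Balance split over remaining profit-interest units 35: Andrade 82,731.43 → $82,750; Delacroix 69,668.57 → $69,650.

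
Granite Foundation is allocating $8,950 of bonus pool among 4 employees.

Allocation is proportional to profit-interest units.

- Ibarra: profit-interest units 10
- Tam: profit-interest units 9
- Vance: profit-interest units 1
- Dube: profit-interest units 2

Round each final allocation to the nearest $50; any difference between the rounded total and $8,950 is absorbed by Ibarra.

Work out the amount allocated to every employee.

Sum of profit-interest units: 22.
Proportional shares: Ibarra 10/22 × $8,950 = 4,068.18; Tam 9/22 × $8,950 = 3,661.36; Vance 1/22 × $8,950 = 406.82; Dube 2/22 × $8,950 = 813.64.
At nearest $50: Ibarra $4,050; Tam $3,650; Vance $400; Dube $800. Sum = $8,900.
Difference $8,950 − $8,900 = +$50 applied to Ibarra: Ibarra becomes $4,100.

Ibarra: $4,100; Tam: $3,650; Vance: $400; Dube: $800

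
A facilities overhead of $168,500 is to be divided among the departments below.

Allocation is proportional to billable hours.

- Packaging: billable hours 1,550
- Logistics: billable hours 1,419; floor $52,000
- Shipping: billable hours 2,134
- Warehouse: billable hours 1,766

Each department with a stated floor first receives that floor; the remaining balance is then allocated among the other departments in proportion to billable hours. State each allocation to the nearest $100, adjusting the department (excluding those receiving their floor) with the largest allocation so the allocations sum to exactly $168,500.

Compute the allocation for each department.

Packaging: $33,100 · Logistics: $52,000 · Shipping: $45,600 · Warehouse: $37,800

Guaranteed amounts: Logistics $52,000. Remaining pool $116,500.
Remaining pool split over remaining billable hours 5,450: Packaging 33,133.03 → $33,100; Shipping 45,616.70 → $45,600; Warehouse 37,750.28 → $37,800.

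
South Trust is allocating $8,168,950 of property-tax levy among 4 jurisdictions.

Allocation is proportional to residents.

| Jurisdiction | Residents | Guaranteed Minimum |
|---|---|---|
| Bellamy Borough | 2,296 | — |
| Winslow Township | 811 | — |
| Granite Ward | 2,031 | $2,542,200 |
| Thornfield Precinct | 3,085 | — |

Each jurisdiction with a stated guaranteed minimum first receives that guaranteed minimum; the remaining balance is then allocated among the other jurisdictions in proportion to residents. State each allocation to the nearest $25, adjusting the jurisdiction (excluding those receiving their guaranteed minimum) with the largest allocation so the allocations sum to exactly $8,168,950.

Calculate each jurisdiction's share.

Bellamy Borough: $2,086,400; Winslow Township: $736,975; Granite Ward: $2,542,200; Thornfield Precinct: $2,803,375

Fund the minimums — Granite Ward $2,542,200. Remaining pool $5,626,750.
Remaining pool split over remaining residents 6,192: Bellamy Borough 2,086,404.72 → $2,086,400; Winslow Township 736,966.13 → $736,975; Thornfield Precinct 2,803,379.16 → $2,803,375.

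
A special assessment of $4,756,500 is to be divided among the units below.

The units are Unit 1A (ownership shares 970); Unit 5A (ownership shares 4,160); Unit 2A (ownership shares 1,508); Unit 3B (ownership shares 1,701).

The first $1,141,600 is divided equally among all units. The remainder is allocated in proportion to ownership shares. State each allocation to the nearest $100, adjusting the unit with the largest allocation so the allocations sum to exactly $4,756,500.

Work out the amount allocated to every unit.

First tranche $1,141,600 split equally: $285,400 each.
Remainder $3,614,900 by ownership shares (total 8,339): Unit 1A 420,488.43 → $420,500; Unit 5A 1,803,331.81 → $1,803,300; Unit 2A 653,707.78 → $653,700; Unit 3B 737,371.98 → $737,400.
Totals: Unit 1A $285,400 + $420,500 = $705,900; Unit 5A $285,400 + $1,803,300 = $2,088,700; Unit 2A $285,400 + $653,700 = $939,100; Unit 3B $285,400 + $737,400 = $1,022,800.

Unit 1A: $705,900 · Unit 5A: $2,088,700 · Unit 2A: $939,100 · Unit 3B: $1,022,800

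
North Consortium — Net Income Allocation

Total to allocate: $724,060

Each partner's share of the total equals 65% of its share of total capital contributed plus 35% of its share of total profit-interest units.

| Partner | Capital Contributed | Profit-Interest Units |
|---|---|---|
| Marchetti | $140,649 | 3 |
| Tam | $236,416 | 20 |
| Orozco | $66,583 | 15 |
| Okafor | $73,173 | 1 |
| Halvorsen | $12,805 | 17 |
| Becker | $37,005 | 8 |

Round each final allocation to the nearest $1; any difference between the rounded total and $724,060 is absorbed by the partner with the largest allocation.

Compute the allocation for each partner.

Marchetti: $128,701 | Tam: $275,558 | Orozco: $114,699 | Okafor: $64,737 | Halvorsen: $77,951 | Becker: $62,414

Capital contributed total 566,631; profit-interest units total 64.
Composite weights (65% capital contributed + 35% profit-interest units): Marchetti 0.1777; Tam 0.3806; Orozco 0.1584; Okafor 0.0894; Halvorsen 0.1077; Becker 0.0862.
Proportional shares: Marchetti 128,701.00; Tam 275,559.23; Orozco 114,698.83; Okafor 64,736.59; Halvorsen 77,950.68; Becker 62,413.67.
After rounding ($1): Marchetti $128,701; Tam $275,559; Orozco $114,699; Okafor $64,737; Halvorsen $77,951; Becker $62,414. Sum = $724,061.
Difference $724,060 − $724,061 = −$1 applied to largest allocation (Tam): Tam becomes $275,558.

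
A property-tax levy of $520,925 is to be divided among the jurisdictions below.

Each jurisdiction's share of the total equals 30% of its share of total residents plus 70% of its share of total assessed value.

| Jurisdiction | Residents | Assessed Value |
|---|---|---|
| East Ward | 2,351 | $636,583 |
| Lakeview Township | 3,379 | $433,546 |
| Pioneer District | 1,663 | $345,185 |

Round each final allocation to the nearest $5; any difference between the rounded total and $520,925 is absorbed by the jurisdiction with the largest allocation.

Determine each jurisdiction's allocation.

Totals — residents 7,393, assessed value 1,415,314.
Combined weights (30% residents + 70% assessed value): East Ward 0.4102; Lakeview Township 0.3515; Pioneer District 0.2382.
Pro-rata amounts: East Ward 213,708.74; Lakeview Township 183,127.88; Pioneer District 124,088.38.
After rounding ($5): East Ward $213,710; Lakeview Township $183,130; Pioneer District $124,090. Sum = $520,930.
Difference $520,925 − $520,930 = −$5 applied to largest allocation (East Ward): East Ward becomes $213,705.

East Ward: $213,705 | Lakeview Township: $183,130 | Pioneer District: $124,090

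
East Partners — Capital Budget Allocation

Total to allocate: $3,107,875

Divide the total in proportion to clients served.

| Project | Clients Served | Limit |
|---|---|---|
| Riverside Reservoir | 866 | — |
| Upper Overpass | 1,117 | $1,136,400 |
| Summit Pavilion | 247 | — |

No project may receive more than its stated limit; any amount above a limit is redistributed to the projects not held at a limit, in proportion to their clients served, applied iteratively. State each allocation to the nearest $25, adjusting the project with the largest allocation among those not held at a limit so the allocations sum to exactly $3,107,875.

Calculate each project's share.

Combined clients served = 2,230.
Unconstrained shares: Riverside Reservoir 1,206,914.69; Upper Overpass 1,556,724.83; Summit Pavilion 344,235.48.
Cap binds for Upper Overpass ($1,136,400); remaining pool $1,971,475 reallocated over remaining clients served 1,113.
Redistributed shares: Riverside Reservoir 1,533,959.88 → $1,533,950; Summit Pavilion 437,515.12 → $437,525.

Riverside Reservoir: $1,533,950; Upper Overpass: $1,136,400; Summit Pavilion: $437,525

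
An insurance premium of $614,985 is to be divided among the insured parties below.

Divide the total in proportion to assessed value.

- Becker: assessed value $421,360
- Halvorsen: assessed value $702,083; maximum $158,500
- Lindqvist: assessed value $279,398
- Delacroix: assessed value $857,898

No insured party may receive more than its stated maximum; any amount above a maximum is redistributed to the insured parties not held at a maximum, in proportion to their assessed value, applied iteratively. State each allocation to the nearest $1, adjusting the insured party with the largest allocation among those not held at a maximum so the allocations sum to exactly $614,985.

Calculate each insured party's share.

Becker: $123,404 | Halvorsen: $158,500 | Lindqvist: $81,828 | Delacroix: $251,253

Total assessed value = 2,260,739.
Unconstrained shares: Becker 114,621.85; Halvorsen 190,986.45; Lindqvist 76,004.16; Delacroix 233,372.54.
Held at cap: Halvorsen ($158,500); residual $456,485 reallocated over remaining assessed value 1,558,656.
Shares after redistribution: Becker 123,404.09 → $123,404; Lindqvist 81,827.55 → $81,828; Delacroix 251,253.37 → $251,253.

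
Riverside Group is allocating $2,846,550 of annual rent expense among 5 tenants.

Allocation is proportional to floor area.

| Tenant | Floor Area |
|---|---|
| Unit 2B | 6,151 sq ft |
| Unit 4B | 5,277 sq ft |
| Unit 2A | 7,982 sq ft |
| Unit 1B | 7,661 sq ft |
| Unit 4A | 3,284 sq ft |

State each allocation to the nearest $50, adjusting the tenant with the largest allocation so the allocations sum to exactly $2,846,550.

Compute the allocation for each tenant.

Unit 2B: $576,800 · Unit 4B: $494,850 · Unit 2A: $748,550 · Unit 1B: $718,400 · Unit 4A: $307,950

Floor area total: 30,355.
Unrounded shares: Unit 2B 6,151/30,355 × $2,846,550 = 576,812.03; Unit 4B 5,277/30,355 × $2,846,550 = 494,852.39; Unit 2A 7,982/30,355 × $2,846,550 = 748,514.65; Unit 1B 7,661/30,355 × $2,846,550 = 718,412.77; Unit 4A 3,284/30,355 × $2,846,550 = 307,958.17.
At nearest $50: Unit 2B $576,800; Unit 4B $494,850; Unit 2A $748,500; Unit 1B $718,400; Unit 4A $307,950. Sum = $2,846,500.
Difference $2,846,550 − $2,846,500 = +$50 applied to largest allocation (Unit 2A): Unit 2A becomes $748,550.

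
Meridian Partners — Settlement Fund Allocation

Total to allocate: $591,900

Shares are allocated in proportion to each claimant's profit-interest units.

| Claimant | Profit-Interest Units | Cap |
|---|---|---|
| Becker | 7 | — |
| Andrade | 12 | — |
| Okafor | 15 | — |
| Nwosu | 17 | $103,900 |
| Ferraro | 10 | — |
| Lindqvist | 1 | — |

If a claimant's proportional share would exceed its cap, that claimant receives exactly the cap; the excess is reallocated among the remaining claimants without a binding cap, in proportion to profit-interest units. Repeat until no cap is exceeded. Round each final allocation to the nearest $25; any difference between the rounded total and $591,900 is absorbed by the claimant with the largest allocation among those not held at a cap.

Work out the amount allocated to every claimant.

Combined profit-interest units = 62.
Unconstrained shares: Becker 66,827.42; Andrade 114,561.29; Okafor 143,201.61; Nwosu 162,295.16; Ferraro 95,467.74; Lindqvist 9,546.77.
Cap binds for Nwosu ($103,900); remaining pool $488,000 reallocated over remaining profit-interest units 45.
Shares after redistribution: Becker 75,911.11 → $75,900; Andrade 130,133.33 → $130,125; Okafor 162,666.67 → $162,675; Ferraro 108,444.44 → $108,450; Lindqvist 10,844.44 → $10,850.

Becker: $75,900; Andrade: $130,125; Okafor: $162,675; Nwosu: $103,900; Ferraro: $108,450; Lindqvist: $10,850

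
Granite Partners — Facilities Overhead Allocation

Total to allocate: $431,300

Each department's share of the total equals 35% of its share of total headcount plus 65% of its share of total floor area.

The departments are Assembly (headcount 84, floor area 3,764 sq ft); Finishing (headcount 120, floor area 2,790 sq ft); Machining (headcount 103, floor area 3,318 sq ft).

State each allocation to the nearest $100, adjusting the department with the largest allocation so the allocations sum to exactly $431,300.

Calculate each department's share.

Assembly: $148,200; Finishing: $138,200; Machining: $144,900

Headcount total 307; floor area total 9,872.
Composite weights (35% headcount + 65% floor area): Assembly 0.3436; Finishing 0.3205; Machining 0.3359.
Pro-rata amounts: Assembly 148,193.70; Finishing 138,235.62; Machining 144,870.69.
Rounded to nearest $100: Assembly $148,200; Finishing $138,200; Machining $144,900. Sum = $431,300.
No rounding difference to absorb.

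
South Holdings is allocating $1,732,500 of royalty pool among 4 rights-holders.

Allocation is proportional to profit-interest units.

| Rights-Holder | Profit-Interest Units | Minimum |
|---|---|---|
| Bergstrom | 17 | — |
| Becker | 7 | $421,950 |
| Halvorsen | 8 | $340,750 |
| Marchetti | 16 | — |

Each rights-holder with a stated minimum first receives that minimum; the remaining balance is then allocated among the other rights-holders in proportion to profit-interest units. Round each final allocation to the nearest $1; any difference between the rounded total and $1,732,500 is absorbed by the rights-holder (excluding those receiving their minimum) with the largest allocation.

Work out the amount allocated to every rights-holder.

Fund the minimums — Becker $421,950; Halvorsen $340,750. Balance $969,800.
Balance split over remaining profit-interest units 33: Bergstrom 499,593.94 → $499,594; Marchetti 470,206.06 → $470,206.

Bergstrom: $499,594; Becker: $421,950; Halvorsen: $340,750; Marchetti: $470,206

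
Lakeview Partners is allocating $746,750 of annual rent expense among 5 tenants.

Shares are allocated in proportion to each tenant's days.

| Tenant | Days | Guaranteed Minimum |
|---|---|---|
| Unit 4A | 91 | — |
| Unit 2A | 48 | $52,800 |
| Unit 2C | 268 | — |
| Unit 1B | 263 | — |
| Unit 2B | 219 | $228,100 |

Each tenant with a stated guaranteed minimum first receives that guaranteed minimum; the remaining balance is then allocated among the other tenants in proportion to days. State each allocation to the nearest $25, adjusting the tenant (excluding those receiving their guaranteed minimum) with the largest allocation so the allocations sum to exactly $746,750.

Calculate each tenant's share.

Unit 4A: $68,150 | Unit 2A: $52,800 | Unit 2C: $200,725 | Unit 1B: $196,975 | Unit 2B: $228,100

Guaranteed amounts: Unit 2A $52,800; Unit 2B $228,100. Balance $465,850.
Balance split over remaining days 622: Unit 4A 68,154.90 → $68,150; Unit 2C 200,719.94 → $200,725; Unit 1B 196,975.16 → $196,975.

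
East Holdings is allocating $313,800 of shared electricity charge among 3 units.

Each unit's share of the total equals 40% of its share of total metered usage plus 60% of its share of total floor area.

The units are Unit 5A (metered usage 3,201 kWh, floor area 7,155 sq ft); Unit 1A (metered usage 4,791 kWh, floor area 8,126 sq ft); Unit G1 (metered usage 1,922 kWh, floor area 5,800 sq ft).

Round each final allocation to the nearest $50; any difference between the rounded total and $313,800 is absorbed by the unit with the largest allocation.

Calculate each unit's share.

Unit 5A: $104,450 | Unit 1A: $133,200 | Unit G1: $76,150

Metered usage total 9,914; floor area total 21,081.
Composite weights (40% metered usage + 60% floor area): Unit 5A 0.3328; Unit 1A 0.4246; Unit G1 0.2426.
Proportional shares: Unit 5A 104,430.69; Unit 1A 133,233.75; Unit G1 76,135.56.
At nearest $50: Unit 5A $104,450; Unit 1A $133,250; Unit G1 $76,150. Sum = $313,850.
Difference $313,800 − $313,850 = −$50 applied to largest allocation (Unit 1A): Unit 1A becomes $133,200.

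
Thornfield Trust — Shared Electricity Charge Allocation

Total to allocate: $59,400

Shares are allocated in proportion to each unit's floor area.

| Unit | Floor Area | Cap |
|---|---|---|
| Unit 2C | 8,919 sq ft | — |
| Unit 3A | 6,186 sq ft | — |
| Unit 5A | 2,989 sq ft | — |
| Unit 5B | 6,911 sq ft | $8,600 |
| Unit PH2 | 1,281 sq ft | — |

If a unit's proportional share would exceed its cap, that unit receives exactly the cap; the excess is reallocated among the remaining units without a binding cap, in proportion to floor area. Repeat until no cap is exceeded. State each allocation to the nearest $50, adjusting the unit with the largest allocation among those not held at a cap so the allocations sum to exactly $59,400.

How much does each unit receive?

Sum of floor area: 26,286.
Proportional shares (ignoring caps): Unit 2C 20,154.78; Unit 3A 13,978.86; Unit 5A 6,754.42; Unit 5B 15,617.19; Unit PH2 2,894.75.
Cap binds for Unit 5B ($8,600); balance $50,800 reallocated over remaining floor area 19,375.
Redistributed shares: Unit 2C 23,385.04 → $23,400; Unit 3A 16,219.29 → $16,200; Unit 5A 7,836.97 → $7,850; Unit PH2 3,358.70 → $3,350.

Unit 2C: $23,400; Unit 3A: $16,200; Unit 5A: $7,850; Unit 5B: $8,600; Unit PH2: $3,350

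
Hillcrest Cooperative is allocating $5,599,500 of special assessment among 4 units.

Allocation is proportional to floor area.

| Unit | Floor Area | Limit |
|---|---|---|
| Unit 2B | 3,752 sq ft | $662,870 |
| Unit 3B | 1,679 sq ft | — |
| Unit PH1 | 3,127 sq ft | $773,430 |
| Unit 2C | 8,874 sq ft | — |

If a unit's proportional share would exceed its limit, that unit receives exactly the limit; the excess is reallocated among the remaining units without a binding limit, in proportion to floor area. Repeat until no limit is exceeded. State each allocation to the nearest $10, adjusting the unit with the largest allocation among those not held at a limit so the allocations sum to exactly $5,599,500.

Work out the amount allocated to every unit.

Combined floor area = 17,432.
Proportional shares (ignoring caps): Unit 2B 1,205,215.92; Unit 3B 539,327.70; Unit PH1 1,004,453.68; Unit 2C 2,850,502.70.
Cap binds for Unit 2B ($662,870), Unit PH1 ($773,430); remaining pool $4,163,200 reallocated over remaining floor area 10,553.
Remaining shares: Unit 3B 662,372.10 → $662,370; Unit 2C 3,500,827.90 → $3,500,830.

Unit 2B: $662,870 | Unit 3B: $662,370 | Unit PH1: $773,430 | Unit 2C: $3,500,830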